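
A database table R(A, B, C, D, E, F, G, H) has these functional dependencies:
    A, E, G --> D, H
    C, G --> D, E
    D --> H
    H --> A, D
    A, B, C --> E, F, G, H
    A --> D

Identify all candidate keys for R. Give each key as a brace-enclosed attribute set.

{B, C} never appear on the right of any FD, so every key must include all of them.
{A, B, C}⁺ = {A, B, C, D, E, F, G, H} — all of the relation — so {A, B, C} is a candidate key.
{B, C, D}⁺ = {A, B, C, D, E, F, G, H} — all of the relation — so {B, C, D} is a candidate key.
{B, C, G}⁺ = {A, B, C, D, E, F, G, H} — all of the relation — so {B, C, G} is a candidate key.
{B, C, H}⁺ = {A, B, C, D, E, F, G, H} — all of the relation — so {B, C, H} is a candidate key.
No proper subset of any of these is a key, and no other minimal superkey exists.

{A, B, C}, {B, C, D}, {B, C, G}, {B, C, H}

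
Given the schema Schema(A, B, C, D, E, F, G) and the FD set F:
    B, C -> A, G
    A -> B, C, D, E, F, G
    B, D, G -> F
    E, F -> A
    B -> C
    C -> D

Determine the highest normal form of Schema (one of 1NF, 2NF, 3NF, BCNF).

2NF

Candidate keys: {A}, {B}, {E, F}. Prime attributes: {A, B, E, F}.
For C -> D we have {C}⁺ = {C, D}; {C} is not a superkey, so BCNF fails.
C -> D determines the non-prime attribute {D} from a non-superkey — 3NF is violated.
No non-prime attribute depends on a proper subset of any candidate key, so 2NF holds.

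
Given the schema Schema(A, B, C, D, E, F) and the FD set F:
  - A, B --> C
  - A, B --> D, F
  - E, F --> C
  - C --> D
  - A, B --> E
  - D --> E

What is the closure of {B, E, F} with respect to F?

Start with {B, E, F}.
E, F --> C applies; add {C} → now {B, C, E, F}.
C --> D applies; add {D} → now {B, C, D, E, F}.
No further FD applies.

{B, C, D, E, F}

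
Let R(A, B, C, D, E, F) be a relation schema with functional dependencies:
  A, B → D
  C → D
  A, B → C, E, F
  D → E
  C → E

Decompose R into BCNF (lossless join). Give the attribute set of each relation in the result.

Candidate key of the original relation: {A, B}.
{A, B, C, D, E, F}: {C} determines {C, D, E} here but is not a superkey — split on C → D, E, giving {C, D, E} and {A, B, C, F}.
{C, D, E}: {D} determines {D, E} here but is not a superkey — split on D → E, giving {D, E} and {C, D}.
{D, E}: every determinant is a superkey — BCNF.
{C, D}: every determinant is a superkey — BCNF.
{A, B, C, F}: every determinant is a superkey — BCNF.

{A, B, C, F}; {C, D}; {D, E}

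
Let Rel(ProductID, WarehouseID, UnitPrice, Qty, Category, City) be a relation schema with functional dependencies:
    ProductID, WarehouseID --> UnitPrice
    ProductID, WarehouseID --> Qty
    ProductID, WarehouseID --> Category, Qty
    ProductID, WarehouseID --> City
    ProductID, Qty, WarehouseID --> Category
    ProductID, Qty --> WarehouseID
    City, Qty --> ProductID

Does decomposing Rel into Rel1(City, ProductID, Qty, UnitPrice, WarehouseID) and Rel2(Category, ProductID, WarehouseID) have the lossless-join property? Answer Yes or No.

Common attributes: {ProductID, WarehouseID}; their closure is {Category, City, ProductID, Qty, UnitPrice, WarehouseID}.
Rel1 is contained in that closure, so Rel1 ∩ Rel2 --> Rel1 holds and the join is lossless.

Yes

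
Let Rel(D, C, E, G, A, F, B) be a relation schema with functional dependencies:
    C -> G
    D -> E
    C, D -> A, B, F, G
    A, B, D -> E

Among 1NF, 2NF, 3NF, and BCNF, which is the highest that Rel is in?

1NF

Candidate key: {C, D}. Prime attributes: {C, D}.
C -> G breaks BCNF: {C}⁺ = {C, G}, so {C} is not a superkey.
Because {G} is non-prime and the left side of C -> G is not a superkey, the relation is not in 3NF.
Since {C} ⊂ {C, D} and {C}⁺ ⊇ {G} with {G} non-prime, there is a partial dependency; 2NF fails.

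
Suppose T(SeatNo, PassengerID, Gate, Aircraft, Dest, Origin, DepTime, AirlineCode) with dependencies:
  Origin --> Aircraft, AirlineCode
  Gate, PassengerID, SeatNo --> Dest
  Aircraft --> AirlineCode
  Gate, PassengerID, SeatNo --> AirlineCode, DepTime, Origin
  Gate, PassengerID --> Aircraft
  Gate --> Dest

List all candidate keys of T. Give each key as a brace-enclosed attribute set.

{Gate, PassengerID, SeatNo} never appear on the right of any FD, so every key must include all of them.
Closure of {Gate, PassengerID, SeatNo} is {Aircraft, AirlineCode, DepTime, Dest, Gate, Origin, PassengerID, SeatNo}, the whole schema; {Gate, PassengerID, SeatNo} is a candidate key.
No smaller or unrelated set reaches every attribute, so there are no other keys.

{Gate, PassengerID, SeatNo}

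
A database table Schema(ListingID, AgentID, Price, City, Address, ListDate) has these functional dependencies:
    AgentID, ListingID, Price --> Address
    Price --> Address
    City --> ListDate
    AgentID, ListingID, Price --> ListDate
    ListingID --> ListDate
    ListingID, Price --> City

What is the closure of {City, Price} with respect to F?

Start with {City, Price}.
Price --> Address applies; add {Address} → now {Address, City, Price}.
City --> ListDate applies; add {ListDate} → now {Address, City, ListDate, Price}.
No further FD applies.

{Address, City, ListDate, Price}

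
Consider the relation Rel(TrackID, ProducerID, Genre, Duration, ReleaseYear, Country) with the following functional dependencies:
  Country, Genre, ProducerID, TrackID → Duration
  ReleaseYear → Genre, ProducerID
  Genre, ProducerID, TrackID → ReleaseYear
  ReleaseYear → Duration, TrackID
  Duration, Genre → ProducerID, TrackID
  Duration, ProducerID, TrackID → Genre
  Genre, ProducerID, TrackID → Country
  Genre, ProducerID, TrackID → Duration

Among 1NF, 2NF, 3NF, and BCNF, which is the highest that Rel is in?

Candidate keys: {Duration, Genre}, {Duration, ProducerID, TrackID}, {Genre, ProducerID, TrackID}, {ReleaseYear}. Prime attributes: {Duration, Genre, ProducerID, ReleaseYear, TrackID}.
The left-hand side of every FD is a superkey, so BCNF is satisfied.

BCNF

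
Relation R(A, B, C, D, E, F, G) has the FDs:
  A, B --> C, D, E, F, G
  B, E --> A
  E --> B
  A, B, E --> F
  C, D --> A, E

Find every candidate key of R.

{E}⁺ = {A, B, C, D, E, F, G}, which is every attribute, so {E} is a candidate key.
{A, B}⁺ = {A, B, C, D, E, F, G}, which is every attribute, so {A, B} is a candidate key.
{C, D}⁺ = {A, B, C, D, E, F, G}, which is every attribute, so {C, D} is a candidate key.
These are minimal and exhaustive — every other superkey contains one of them.

{A, B}, {C, D}, {E}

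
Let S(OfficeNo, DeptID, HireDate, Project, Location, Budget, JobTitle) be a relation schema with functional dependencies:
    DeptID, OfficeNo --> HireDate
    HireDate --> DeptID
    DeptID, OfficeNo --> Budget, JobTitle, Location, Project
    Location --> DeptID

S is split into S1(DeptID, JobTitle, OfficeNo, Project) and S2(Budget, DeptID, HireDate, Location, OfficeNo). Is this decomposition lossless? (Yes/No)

Yes

The shared attributes are {DeptID, OfficeNo} and {DeptID, OfficeNo}⁺ = {Budget, DeptID, HireDate, JobTitle, Location, OfficeNo, Project}.
S1 is contained in that closure, so S1 ∩ S2 --> S1 holds and the join is lossless.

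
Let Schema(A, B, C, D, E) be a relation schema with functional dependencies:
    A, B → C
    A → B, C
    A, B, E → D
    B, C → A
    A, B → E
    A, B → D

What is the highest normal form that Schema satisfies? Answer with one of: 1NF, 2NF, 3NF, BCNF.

BCNF

Candidate keys: {A}, {B, C}. Prime attributes: {A, B, C}.
The left-hand side of every FD is a superkey, so BCNF is satisfied.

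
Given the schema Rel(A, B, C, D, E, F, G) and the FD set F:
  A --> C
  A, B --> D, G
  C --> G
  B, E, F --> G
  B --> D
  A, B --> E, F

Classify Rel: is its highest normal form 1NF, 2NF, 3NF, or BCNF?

1NF

Candidate key: {A, B}. Prime attributes: {A, B}.
A --> C breaks BCNF: {A}⁺ = {A, C, G}, so {A} is not a superkey.
Because {C} is non-prime and the left side of A --> C is not a superkey, the relation is not in 3NF.
The proper key subset {A} of {A, B} determines non-prime {C, G}, so the relation is not even in 2NF.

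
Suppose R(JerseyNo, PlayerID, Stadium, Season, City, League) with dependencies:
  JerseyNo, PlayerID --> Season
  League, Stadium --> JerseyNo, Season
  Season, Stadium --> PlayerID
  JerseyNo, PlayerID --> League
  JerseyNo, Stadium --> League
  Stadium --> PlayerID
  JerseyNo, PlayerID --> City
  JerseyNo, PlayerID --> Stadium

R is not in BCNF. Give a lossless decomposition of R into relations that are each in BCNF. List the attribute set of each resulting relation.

{City, JerseyNo, League, Season, Stadium}; {PlayerID, Stadium}

Candidate keys of the original relation: {JerseyNo, PlayerID}, {JerseyNo, Stadium}, {League, Stadium}.
Within {City, JerseyNo, League, PlayerID, Season, Stadium}: {Season, Stadium}⁺ ∩ {City, JerseyNo, League, PlayerID, Season, Stadium} = {PlayerID, Season, Stadium}, not the whole set, so Season, Stadium --> PlayerID violates BCNF; decompose into {PlayerID, Season, Stadium} and {City, JerseyNo, League, Season, Stadium}.
Within {PlayerID, Season, Stadium}: {Stadium}⁺ ∩ {PlayerID, Season, Stadium} = {PlayerID, Stadium}, not the whole set, so Stadium --> PlayerID violates BCNF; decompose into {PlayerID, Stadium} and {Season, Stadium}.
{PlayerID, Stadium}: every determinant is a superkey — BCNF.
{Season, Stadium}: every determinant is a superkey — BCNF.
{City, JerseyNo, League, Season, Stadium}: every determinant is a superkey — BCNF.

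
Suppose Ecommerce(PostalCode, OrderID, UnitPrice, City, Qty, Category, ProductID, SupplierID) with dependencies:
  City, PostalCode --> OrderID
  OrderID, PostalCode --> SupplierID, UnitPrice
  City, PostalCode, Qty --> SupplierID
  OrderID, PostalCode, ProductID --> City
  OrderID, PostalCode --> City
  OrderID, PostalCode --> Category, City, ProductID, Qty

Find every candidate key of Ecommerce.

{City, PostalCode}, {OrderID, PostalCode}

{PostalCode} never appears on the right of any FD, so every key must include it.
Closure of {City, PostalCode} is {Category, City, OrderID, PostalCode, ProductID, Qty, SupplierID, UnitPrice}, the whole schema; {City, PostalCode} is a candidate key.
Closure of {OrderID, PostalCode} is {Category, City, OrderID, PostalCode, ProductID, Qty, SupplierID, UnitPrice}, the whole schema; {OrderID, PostalCode} is a candidate key.
Any other superkey properly contains one of these, so there are no further candidate keys.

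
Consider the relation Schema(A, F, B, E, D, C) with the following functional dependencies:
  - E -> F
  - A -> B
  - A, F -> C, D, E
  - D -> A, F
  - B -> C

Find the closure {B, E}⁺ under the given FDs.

{B, C, E, F}

Start with {B, E}.
E -> F applies; add {F} → now {B, E, F}.
B -> C applies; add {C} → now {B, C, E, F}.
No further FD applies.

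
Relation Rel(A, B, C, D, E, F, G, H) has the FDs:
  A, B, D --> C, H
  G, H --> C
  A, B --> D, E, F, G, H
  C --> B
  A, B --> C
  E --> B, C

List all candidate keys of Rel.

{A} never appears on the right of any FD, so every key must include it.
{A, B}⁺ = {A, B, C, D, E, F, G, H}, which is every attribute, so {A, B} is a candidate key.
{A, C}⁺ = {A, B, C, D, E, F, G, H}, which is every attribute, so {A, C} is a candidate key.
{A, E}⁺ = {A, B, C, D, E, F, G, H}, which is every attribute, so {A, E} is a candidate key.
{A, G, H}⁺ = {A, B, C, D, E, F, G, H}, which is every attribute, so {A, G, H} is a candidate key.
Any other superkey properly contains one of these, so there are no further candidate keys.

{A, B}, {A, C}, {A, E}, {A, G, H}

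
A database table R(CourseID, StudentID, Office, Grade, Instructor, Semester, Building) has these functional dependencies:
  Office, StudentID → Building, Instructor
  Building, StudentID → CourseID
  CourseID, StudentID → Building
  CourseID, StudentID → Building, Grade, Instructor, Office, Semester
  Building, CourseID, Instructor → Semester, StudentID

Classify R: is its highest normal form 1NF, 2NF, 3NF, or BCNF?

BCNF

Candidate keys: {Building, CourseID, Instructor}, {Building, StudentID}, {CourseID, StudentID}, {Office, StudentID}. Prime attributes: {Building, CourseID, Instructor, Office, StudentID}.
Every FD has a superkey on the left, so the relation is in BCNF.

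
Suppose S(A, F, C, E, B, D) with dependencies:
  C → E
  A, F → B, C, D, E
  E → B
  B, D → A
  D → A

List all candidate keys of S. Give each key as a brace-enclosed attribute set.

{A, F}, {D, F}

No FD produces {F}, so it must be in every candidate key.
Closure of {A, F} is {A, B, C, D, E, F}, the whole schema; {A, F} is a candidate key.
Closure of {D, F} is {A, B, C, D, E, F}, the whole schema; {D, F} is a candidate key.
Any other superkey properly contains one of these, so there are no further candidate keys.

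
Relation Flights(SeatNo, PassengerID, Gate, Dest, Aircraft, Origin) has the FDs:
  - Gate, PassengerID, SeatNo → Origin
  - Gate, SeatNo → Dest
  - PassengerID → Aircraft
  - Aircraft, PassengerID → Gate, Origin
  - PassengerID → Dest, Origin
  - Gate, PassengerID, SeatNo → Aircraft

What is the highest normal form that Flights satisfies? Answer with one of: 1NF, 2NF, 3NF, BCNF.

1NF

Candidate key: {PassengerID, SeatNo}. Prime attributes: {PassengerID, SeatNo}.
Gate, SeatNo → Dest breaks BCNF: {Gate, SeatNo}⁺ = {Dest, Gate, SeatNo}, so {Gate, SeatNo} is not a superkey.
Gate, SeatNo → Dest has non-prime {Dest} on the right and a non-superkey on the left, so 3NF fails.
The proper key subset {PassengerID} of {PassengerID, SeatNo} determines non-prime {Aircraft, Dest, Gate, Origin}, so the relation is not even in 2NF.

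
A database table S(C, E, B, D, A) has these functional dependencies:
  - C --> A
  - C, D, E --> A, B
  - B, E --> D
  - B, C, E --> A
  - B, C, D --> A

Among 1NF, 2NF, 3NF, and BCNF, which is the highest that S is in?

1NF

Candidate keys: {B, C, E}, {C, D, E}. Prime attributes: {B, C, D, E}.
C --> A breaks BCNF: {C}⁺ = {A, C}, so {C} is not a superkey.
C --> A determines the non-prime attribute {A} from a non-superkey — 3NF is violated.
Since {C} ⊂ {B, C, E} and {C}⁺ ⊇ {A} with {A} non-prime, there is a partial dependency; 2NF fails.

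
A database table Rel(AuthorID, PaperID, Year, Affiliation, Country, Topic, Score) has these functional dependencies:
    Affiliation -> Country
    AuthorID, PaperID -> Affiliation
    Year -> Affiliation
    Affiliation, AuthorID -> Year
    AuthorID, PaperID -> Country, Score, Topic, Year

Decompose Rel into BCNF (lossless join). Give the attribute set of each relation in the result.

{Affiliation, Country}; {Affiliation, Year}; {AuthorID, PaperID, Score, Topic, Year}

Candidate key of the original relation: {AuthorID, PaperID}.
In {Affiliation, AuthorID, Country, PaperID, Score, Topic, Year}, {Affiliation} is not a superkey ({Affiliation}⁺ restricted to this set is {Affiliation, Country}), so split on Affiliation -> Country into {Affiliation, Country} and {Affiliation, AuthorID, PaperID, Score, Topic, Year}.
{Affiliation, Country} is in BCNF.
In {Affiliation, AuthorID, PaperID, Score, Topic, Year}, {Year} is not a superkey ({Year}⁺ restricted to this set is {Affiliation, Year}), so split on Year -> Affiliation into {Affiliation, Year} and {AuthorID, PaperID, Score, Topic, Year}.
{Affiliation, Year} is in BCNF.
{AuthorID, PaperID, Score, Topic, Year} is in BCNF.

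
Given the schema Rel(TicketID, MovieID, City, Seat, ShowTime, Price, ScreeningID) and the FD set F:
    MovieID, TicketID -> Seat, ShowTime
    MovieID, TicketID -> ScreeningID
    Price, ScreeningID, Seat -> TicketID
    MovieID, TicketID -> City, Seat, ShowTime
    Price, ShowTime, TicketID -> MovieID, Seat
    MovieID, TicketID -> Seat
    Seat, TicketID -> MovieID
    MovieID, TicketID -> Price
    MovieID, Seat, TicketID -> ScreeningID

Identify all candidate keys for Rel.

{MovieID, TicketID}, {Price, ScreeningID, Seat}, {Price, ShowTime, TicketID}, {Seat, TicketID}

{MovieID, TicketID}⁺ = {City, MovieID, Price, ScreeningID, Seat, ShowTime, TicketID} — all of the relation — so {MovieID, TicketID} is a candidate key.
{Seat, TicketID}⁺ = {City, MovieID, Price, ScreeningID, Seat, ShowTime, TicketID} — all of the relation — so {Seat, TicketID} is a candidate key.
{Price, ScreeningID, Seat}⁺ = {City, MovieID, Price, ScreeningID, Seat, ShowTime, TicketID} — all of the relation — so {Price, ScreeningID, Seat} is a candidate key.
{Price, ShowTime, TicketID}⁺ = {City, MovieID, Price, ScreeningID, Seat, ShowTime, TicketID} — all of the relation — so {Price, ShowTime, TicketID} is a candidate key.
Any other superkey properly contains one of these, so there are no further candidate keys.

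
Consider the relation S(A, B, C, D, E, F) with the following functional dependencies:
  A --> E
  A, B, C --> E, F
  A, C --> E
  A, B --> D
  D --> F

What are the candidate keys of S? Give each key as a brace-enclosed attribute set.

{A, B, C}

{A, B, C} never appear on the right of any FD, so every key must include all of them.
{A, B, C}⁺ = {A, B, C, D, E, F}, which is every attribute, so {A, B, C} is a candidate key.
No other minimal set has full closure, so this is the only candidate key.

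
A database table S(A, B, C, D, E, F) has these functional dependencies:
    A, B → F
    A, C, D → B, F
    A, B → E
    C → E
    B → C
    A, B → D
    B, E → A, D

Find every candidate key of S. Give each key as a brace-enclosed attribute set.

{A, C, D}, {B}

Closure of {B} is {A, B, C, D, E, F}, the whole schema; {B} is a candidate key.
Closure of {A, C, D} is {A, B, C, D, E, F}, the whole schema; {A, C, D} is a candidate key.
Any other superkey properly contains one of these, so there are no further candidate keys.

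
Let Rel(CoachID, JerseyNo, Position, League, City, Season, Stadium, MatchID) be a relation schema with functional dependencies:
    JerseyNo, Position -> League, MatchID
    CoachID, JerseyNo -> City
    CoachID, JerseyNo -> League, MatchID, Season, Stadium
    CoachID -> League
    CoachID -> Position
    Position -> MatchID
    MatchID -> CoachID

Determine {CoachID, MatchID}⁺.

{CoachID, League, MatchID, Position}

Start with {CoachID, MatchID}.
CoachID -> League applies; add {League} → now {CoachID, League, MatchID}.
CoachID -> Position applies; add {Position} → now {CoachID, League, MatchID, Position}.
No further FD applies.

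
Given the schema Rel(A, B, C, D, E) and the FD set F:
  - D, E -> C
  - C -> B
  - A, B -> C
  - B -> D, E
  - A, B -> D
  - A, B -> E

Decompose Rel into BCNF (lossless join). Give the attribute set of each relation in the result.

Candidate keys of the original relation: {A, B}, {A, C}, {A, D, E}.
Within {A, B, C, D, E}: {D, E}⁺ ∩ {A, B, C, D, E} = {B, C, D, E}, not the whole set, so D, E -> B, C violates BCNF; decompose into {B, C, D, E} and {A, D, E}.
{B, C, D, E}: every determinant is a superkey — BCNF.
{A, D, E}: every determinant is a superkey — BCNF.

{A, D, E}; {B, C, D, E}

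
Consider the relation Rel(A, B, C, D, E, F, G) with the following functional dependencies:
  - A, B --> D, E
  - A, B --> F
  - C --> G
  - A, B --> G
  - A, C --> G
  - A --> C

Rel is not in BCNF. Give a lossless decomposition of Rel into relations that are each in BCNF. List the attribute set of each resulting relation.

Candidate key of the original relation: {A, B}.
Within {A, B, C, D, E, F, G}: {C}⁺ ∩ {A, B, C, D, E, F, G} = {C, G}, not the whole set, so C --> G violates BCNF; decompose into {C, G} and {A, B, C, D, E, F}.
{C, G} has no BCNF violation.
Within {A, B, C, D, E, F}: {A}⁺ ∩ {A, B, C, D, E, F} = {A, C}, not the whole set, so A --> C violates BCNF; decompose into {A, C} and {A, B, D, E, F}.
{A, C} has no BCNF violation.
{A, B, D, E, F} has no BCNF violation.

{A, B, D, E, F}; {A, C}; {C, G}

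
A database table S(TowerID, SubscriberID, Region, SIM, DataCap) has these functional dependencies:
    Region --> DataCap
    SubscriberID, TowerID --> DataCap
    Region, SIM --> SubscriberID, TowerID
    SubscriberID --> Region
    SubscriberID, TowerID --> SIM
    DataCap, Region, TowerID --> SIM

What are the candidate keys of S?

{Region, SIM}⁺ = {DataCap, Region, SIM, SubscriberID, TowerID} — all of the relation — so {Region, SIM} is a candidate key.
{Region, TowerID}⁺ = {DataCap, Region, SIM, SubscriberID, TowerID} — all of the relation — so {Region, TowerID} is a candidate key.
{SIM, SubscriberID}⁺ = {DataCap, Region, SIM, SubscriberID, TowerID} — all of the relation — so {SIM, SubscriberID} is a candidate key.
{SubscriberID, TowerID}⁺ = {DataCap, Region, SIM, SubscriberID, TowerID} — all of the relation — so {SubscriberID, TowerID} is a candidate key.
These are minimal and exhaustive — every other superkey contains one of them.

{Region, SIM}, {Region, TowerID}, {SIM, SubscriberID}, {SubscriberID, TowerID}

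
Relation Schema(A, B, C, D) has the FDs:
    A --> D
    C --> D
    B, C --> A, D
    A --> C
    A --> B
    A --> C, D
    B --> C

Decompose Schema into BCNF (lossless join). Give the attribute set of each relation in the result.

Candidate keys of the original relation: {A}, {B}.
Within {A, B, C, D}: {C}⁺ ∩ {A, B, C, D} = {C, D}, not the whole set, so C --> D violates BCNF; decompose into {C, D} and {A, B, C}.
{C, D} is in BCNF.
{A, B, C} is in BCNF.

{A, B, C}; {C, D}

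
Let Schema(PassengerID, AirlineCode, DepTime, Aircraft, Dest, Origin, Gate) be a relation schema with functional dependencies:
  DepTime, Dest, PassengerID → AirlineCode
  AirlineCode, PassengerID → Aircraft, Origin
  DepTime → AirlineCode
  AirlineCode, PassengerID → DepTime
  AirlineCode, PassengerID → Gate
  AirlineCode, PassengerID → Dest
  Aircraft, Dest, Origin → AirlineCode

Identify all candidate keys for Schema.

{PassengerID} never appears on the right of any FD, so every key must include it.
{AirlineCode, PassengerID}⁺ = {Aircraft, AirlineCode, DepTime, Dest, Gate, Origin, PassengerID}, which is every attribute, so {AirlineCode, PassengerID} is a candidate key.
{DepTime, PassengerID}⁺ = {Aircraft, AirlineCode, DepTime, Dest, Gate, Origin, PassengerID}, which is every attribute, so {DepTime, PassengerID} is a candidate key.
{Aircraft, Dest, Origin, PassengerID}⁺ = {Aircraft, AirlineCode, DepTime, Dest, Gate, Origin, PassengerID}, which is every attribute, so {Aircraft, Dest, Origin, PassengerID} is a candidate key.
These are minimal and exhaustive — every other superkey contains one of them.

{Aircraft, Dest, Origin, PassengerID}, {AirlineCode, PassengerID}, {DepTime, PassengerID}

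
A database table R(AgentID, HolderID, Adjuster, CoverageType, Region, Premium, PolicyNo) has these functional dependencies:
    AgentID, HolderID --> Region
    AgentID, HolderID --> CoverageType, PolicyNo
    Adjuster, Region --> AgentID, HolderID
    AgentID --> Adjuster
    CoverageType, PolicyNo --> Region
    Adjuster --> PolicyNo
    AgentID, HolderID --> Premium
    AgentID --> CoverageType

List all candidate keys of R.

{Adjuster, CoverageType}, {Adjuster, Region}, {AgentID}

{AgentID}⁺ = {Adjuster, AgentID, CoverageType, HolderID, PolicyNo, Premium, Region}, which is every attribute, so {AgentID} is a candidate key.
{Adjuster, CoverageType}⁺ = {Adjuster, AgentID, CoverageType, HolderID, PolicyNo, Premium, Region}, which is every attribute, so {Adjuster, CoverageType} is a candidate key.
{Adjuster, Region}⁺ = {Adjuster, AgentID, CoverageType, HolderID, PolicyNo, Premium, Region}, which is every attribute, so {Adjuster, Region} is a candidate key.
These are minimal and exhaustive — every other superkey contains one of them.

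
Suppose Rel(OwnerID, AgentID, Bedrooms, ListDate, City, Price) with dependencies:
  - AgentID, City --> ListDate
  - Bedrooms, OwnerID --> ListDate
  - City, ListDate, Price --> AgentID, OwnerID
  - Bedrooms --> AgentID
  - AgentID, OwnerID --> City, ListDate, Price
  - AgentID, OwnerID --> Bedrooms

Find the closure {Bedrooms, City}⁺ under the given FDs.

Start with {Bedrooms, City}.
Bedrooms --> AgentID applies; add {AgentID} → now {AgentID, Bedrooms, City}.
AgentID, City --> ListDate applies; add {ListDate} → now {AgentID, Bedrooms, City, ListDate}.
No further FD applies.

{AgentID, Bedrooms, City, ListDate}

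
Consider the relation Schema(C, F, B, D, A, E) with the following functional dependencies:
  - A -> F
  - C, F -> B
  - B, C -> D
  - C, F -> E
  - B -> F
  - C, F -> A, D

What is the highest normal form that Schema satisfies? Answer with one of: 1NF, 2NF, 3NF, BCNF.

3NF

Candidate keys: {A, C}, {B, C}, {C, F}. Prime attributes: {A, B, C, F}.
A -> F: {A}⁺ = {A, F}, which is not all of the attributes, so the left side is not a superkey — BCNF is violated.
But every attribute on its right side ({F}) is prime, and the same holds for every other non-superkey FD, so 3NF still holds.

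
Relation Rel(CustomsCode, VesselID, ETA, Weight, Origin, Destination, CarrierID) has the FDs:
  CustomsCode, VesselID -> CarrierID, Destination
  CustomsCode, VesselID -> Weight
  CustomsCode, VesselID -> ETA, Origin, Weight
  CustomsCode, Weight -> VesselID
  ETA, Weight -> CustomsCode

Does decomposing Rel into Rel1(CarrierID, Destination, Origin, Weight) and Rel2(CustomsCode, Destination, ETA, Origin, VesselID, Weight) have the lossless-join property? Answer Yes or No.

No

Rel1 ∩ Rel2 = {Destination, Origin, Weight}; its closure under F is {Destination, Origin, Weight}.
Rel1 ⊄ {Destination, Origin, Weight} and Rel2 ⊄ {Destination, Origin, Weight}, so the split is lossy.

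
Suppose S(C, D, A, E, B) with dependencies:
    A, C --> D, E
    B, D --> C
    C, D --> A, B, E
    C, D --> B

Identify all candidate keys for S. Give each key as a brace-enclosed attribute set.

{A, C}, {B, D}, {C, D}

Closure of {A, C} is {A, B, C, D, E}, the whole schema; {A, C} is a candidate key.
Closure of {B, D} is {A, B, C, D, E}, the whole schema; {B, D} is a candidate key.
Closure of {C, D} is {A, B, C, D, E}, the whole schema; {C, D} is a candidate key.
No proper subset of any of these is a key, and no other minimal superkey exists.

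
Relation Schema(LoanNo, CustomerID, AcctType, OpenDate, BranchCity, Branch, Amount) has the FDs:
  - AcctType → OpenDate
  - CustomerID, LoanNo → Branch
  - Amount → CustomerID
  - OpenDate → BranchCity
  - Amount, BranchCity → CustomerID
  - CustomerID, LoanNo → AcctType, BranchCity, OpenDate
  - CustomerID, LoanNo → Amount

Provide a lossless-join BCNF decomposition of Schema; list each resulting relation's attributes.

{AcctType, Amount, Branch, LoanNo}; {AcctType, OpenDate}; {Amount, CustomerID}; {BranchCity, OpenDate}

Candidate keys of the original relation: {Amount, LoanNo}, {CustomerID, LoanNo}.
In {AcctType, Amount, Branch, BranchCity, CustomerID, LoanNo, OpenDate}, {AcctType} is not a superkey ({AcctType}⁺ restricted to this set is {AcctType, BranchCity, OpenDate}), so split on AcctType → BranchCity, OpenDate into {AcctType, BranchCity, OpenDate} and {AcctType, Amount, Branch, CustomerID, LoanNo}.
In {AcctType, BranchCity, OpenDate}, {OpenDate} is not a superkey ({OpenDate}⁺ restricted to this set is {BranchCity, OpenDate}), so split on OpenDate → BranchCity into {BranchCity, OpenDate} and {AcctType, OpenDate}.
{BranchCity, OpenDate} has no BCNF violation.
{AcctType, OpenDate} has no BCNF violation.
In {AcctType, Amount, Branch, CustomerID, LoanNo}, {Amount} is not a superkey ({Amount}⁺ restricted to this set is {Amount, CustomerID}), so split on Amount → CustomerID into {Amount, CustomerID} and {AcctType, Amount, Branch, LoanNo}.
{Amount, CustomerID} has no BCNF violation.
{AcctType, Amount, Branch, LoanNo} has no BCNF violation.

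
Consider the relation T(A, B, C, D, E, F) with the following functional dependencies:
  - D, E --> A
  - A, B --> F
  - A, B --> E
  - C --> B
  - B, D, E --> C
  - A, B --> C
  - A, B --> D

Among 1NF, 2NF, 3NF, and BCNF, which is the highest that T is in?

3NF

Candidate keys: {A, B}, {A, C}, {B, D, E}, {C, D, E}. Prime attributes: {A, B, C, D, E}.
D, E --> A: {D, E}⁺ = {A, D, E}, which is not all of the attributes, so the left side is not a superkey — BCNF is violated.
Its right-hand attributes {A} are all prime, as are those of every other non-superkey FD — the relation is in 3NF.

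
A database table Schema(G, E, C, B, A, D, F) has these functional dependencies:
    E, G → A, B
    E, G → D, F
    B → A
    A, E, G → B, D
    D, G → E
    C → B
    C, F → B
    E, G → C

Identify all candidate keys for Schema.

{D, G}, {E, G}

Attributes never on any right-hand side: {G} — every candidate key must contain it.
{D, G} is a candidate key since {D, G}⁺ = {A, B, C, D, E, F, G} covers every attribute.
{E, G} is a candidate key since {E, G}⁺ = {A, B, C, D, E, F, G} covers every attribute.
These are minimal and exhaustive — every other superkey contains one of them.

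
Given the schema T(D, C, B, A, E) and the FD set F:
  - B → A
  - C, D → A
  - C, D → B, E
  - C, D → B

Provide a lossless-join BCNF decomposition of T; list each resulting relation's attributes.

{A, B}; {B, C, D, E}

Candidate key of the original relation: {C, D}.
In {A, B, C, D, E}, {B} is not a superkey ({B}⁺ restricted to this set is {A, B}), so split on B → A into {A, B} and {B, C, D, E}.
{A, B} has no BCNF violation.
{B, C, D, E} has no BCNF violation.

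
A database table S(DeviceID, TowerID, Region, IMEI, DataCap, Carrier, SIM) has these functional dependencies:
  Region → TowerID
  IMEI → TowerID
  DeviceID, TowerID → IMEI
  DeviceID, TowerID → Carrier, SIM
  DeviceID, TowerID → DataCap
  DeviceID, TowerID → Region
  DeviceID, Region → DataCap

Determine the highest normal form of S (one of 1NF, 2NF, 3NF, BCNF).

3NF

Candidate keys: {DeviceID, IMEI}, {DeviceID, Region}, {DeviceID, TowerID}. Prime attributes: {DeviceID, IMEI, Region, TowerID}.
Region → TowerID breaks BCNF: {Region}⁺ = {Region, TowerID}, so {Region} is not a superkey.
But every attribute on its right side ({TowerID}) is prime, and the same holds for every other non-superkey FD, so 3NF still holds.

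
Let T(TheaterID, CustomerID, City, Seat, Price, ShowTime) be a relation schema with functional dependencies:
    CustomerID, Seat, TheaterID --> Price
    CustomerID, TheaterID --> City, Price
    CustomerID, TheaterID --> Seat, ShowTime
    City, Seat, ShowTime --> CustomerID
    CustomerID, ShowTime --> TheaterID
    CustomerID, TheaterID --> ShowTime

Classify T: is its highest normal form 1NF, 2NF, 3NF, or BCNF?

BCNF

Candidate keys: {City, Seat, ShowTime}, {CustomerID, ShowTime}, {CustomerID, TheaterID}. Prime attributes: {City, CustomerID, Seat, ShowTime, TheaterID}.
The left-hand side of every FD is a superkey, so BCNF is satisfied.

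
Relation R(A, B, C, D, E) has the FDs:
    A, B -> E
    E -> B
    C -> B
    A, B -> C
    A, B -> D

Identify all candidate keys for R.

{A, B}, {A, C}, {A, E}

Attributes never on any right-hand side: {A} — every candidate key must contain it.
{A, B}⁺ = {A, B, C, D, E} — all of the relation — so {A, B} is a candidate key.
{A, C}⁺ = {A, B, C, D, E} — all of the relation — so {A, C} is a candidate key.
{A, E}⁺ = {A, B, C, D, E} — all of the relation — so {A, E} is a candidate key.
These are minimal and exhaustive — every other superkey contains one of them.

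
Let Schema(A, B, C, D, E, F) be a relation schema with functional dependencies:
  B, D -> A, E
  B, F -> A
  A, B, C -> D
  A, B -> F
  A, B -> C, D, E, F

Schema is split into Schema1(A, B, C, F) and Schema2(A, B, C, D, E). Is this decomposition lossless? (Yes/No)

Yes

The shared attributes are {A, B, C} and {A, B, C}⁺ = {A, B, C, D, E, F}.
Since Schema1 ⊆ {A, B, C, D, E, F}, the intersection is a superkey of Schema1; the decomposition is lossless.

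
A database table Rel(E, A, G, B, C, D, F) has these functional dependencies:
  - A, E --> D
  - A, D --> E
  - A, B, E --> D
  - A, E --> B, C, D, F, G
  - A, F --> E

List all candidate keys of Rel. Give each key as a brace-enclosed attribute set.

No FD produces {A}, so it must be in every candidate key.
Closure of {A, D} is {A, B, C, D, E, F, G}, the whole schema; {A, D} is a candidate key.
Closure of {A, E} is {A, B, C, D, E, F, G}, the whole schema; {A, E} is a candidate key.
Closure of {A, F} is {A, B, C, D, E, F, G}, the whole schema; {A, F} is a candidate key.
No proper subset of any of these is a key, and no other minimal superkey exists.

{A, D}, {A, E}, {A, F}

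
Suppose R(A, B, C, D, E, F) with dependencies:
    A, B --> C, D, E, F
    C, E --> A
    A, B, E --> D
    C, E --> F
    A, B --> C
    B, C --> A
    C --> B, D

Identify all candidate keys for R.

{A, B}, {C}

{C}⁺ = {A, B, C, D, E, F} — all of the relation — so {C} is a candidate key.
{A, B}⁺ = {A, B, C, D, E, F} — all of the relation — so {A, B} is a candidate key.
These are minimal and exhaustive — every other superkey contains one of them.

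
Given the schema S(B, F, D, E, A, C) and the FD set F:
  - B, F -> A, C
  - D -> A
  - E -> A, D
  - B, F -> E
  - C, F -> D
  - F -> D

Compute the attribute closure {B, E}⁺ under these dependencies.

{A, B, D, E}

Start with {B, E}.
E -> A, D applies; add {A, D} → now {A, B, D, E}.
No further FD applies.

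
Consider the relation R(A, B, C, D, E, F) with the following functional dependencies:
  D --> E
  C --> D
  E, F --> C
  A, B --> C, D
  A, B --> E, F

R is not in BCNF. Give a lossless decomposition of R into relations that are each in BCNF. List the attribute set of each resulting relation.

Candidate key of the original relation: {A, B}.
In {A, B, C, D, E, F}, {D} is not a superkey ({D}⁺ restricted to this set is {D, E}), so split on D --> E into {D, E} and {A, B, C, D, F}.
{D, E} has no BCNF violation.
In {A, B, C, D, F}, {C} is not a superkey ({C}⁺ restricted to this set is {C, D}), so split on C --> D into {C, D} and {A, B, C, F}.
{C, D} has no BCNF violation.
{A, B, C, F} has no BCNF violation.

{A, B, C, F}; {C, D}; {D, E}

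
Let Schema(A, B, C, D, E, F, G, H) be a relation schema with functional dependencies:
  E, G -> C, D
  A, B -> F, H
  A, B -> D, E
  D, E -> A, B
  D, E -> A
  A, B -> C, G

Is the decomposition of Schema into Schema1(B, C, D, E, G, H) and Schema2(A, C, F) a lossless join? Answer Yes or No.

No

Common attributes: {C}; their closure is {C}.
The closure covers neither Schema1 nor Schema2 entirely; the join is not lossless.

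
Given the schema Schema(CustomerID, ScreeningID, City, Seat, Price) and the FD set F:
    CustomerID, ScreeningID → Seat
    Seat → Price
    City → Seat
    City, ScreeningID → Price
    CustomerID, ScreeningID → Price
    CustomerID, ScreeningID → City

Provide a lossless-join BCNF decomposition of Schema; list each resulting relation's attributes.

Candidate key of the original relation: {CustomerID, ScreeningID}.
{City, CustomerID, Price, ScreeningID, Seat}: {Seat} determines {Price, Seat} here but is not a superkey — split on Seat → Price, giving {Price, Seat} and {City, CustomerID, ScreeningID, Seat}.
{Price, Seat}: every determinant is a superkey — BCNF.
{City, CustomerID, ScreeningID, Seat}: {City} determines {City, Seat} here but is not a superkey — split on City → Seat, giving {City, Seat} and {City, CustomerID, ScreeningID}.
{City, Seat}: every determinant is a superkey — BCNF.
{City, CustomerID, ScreeningID}: every determinant is a superkey — BCNF.

{City, CustomerID, ScreeningID}; {City, Seat}; {Price, Seat}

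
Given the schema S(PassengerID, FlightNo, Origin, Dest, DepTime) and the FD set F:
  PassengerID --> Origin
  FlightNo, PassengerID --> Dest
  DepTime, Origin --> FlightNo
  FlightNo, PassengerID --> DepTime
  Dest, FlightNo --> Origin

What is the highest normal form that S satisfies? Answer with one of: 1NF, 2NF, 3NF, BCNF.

1NF

Candidate keys: {DepTime, PassengerID}, {FlightNo, PassengerID}. Prime attributes: {DepTime, FlightNo, PassengerID}.
PassengerID --> Origin: {PassengerID}⁺ = {Origin, PassengerID}, which is not all of the attributes, so the left side is not a superkey — BCNF is violated.
Because {Origin} is non-prime and the left side of PassengerID --> Origin is not a superkey, the relation is not in 3NF.
The proper key subset {PassengerID} of {DepTime, PassengerID} determines non-prime {Origin}, so the relation is not even in 2NF.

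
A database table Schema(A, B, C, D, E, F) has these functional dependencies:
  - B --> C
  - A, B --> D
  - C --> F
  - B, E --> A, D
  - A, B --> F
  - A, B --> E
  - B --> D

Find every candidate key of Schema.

{A, B}, {B, E}

Attributes never on any right-hand side: {B} — every candidate key must contain it.
{A, B} is a candidate key since {A, B}⁺ = {A, B, C, D, E, F} covers every attribute.
{B, E} is a candidate key since {B, E}⁺ = {A, B, C, D, E, F} covers every attribute.
No proper subset of any of these is a key, and no other minimal superkey exists.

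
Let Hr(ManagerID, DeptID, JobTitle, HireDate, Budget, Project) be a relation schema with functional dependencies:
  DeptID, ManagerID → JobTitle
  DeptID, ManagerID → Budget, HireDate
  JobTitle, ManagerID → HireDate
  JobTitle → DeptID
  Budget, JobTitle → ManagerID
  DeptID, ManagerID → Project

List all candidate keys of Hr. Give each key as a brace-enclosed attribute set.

{Budget, JobTitle}, {DeptID, ManagerID}, {JobTitle, ManagerID}

{Budget, JobTitle}⁺ = {Budget, DeptID, HireDate, JobTitle, ManagerID, Project}, which is every attribute, so {Budget, JobTitle} is a candidate key.
{DeptID, ManagerID}⁺ = {Budget, DeptID, HireDate, JobTitle, ManagerID, Project}, which is every attribute, so {DeptID, ManagerID} is a candidate key.
{JobTitle, ManagerID}⁺ = {Budget, DeptID, HireDate, JobTitle, ManagerID, Project}, which is every attribute, so {JobTitle, ManagerID} is a candidate key.
No proper subset of any of these is a key, and no other minimal superkey exists.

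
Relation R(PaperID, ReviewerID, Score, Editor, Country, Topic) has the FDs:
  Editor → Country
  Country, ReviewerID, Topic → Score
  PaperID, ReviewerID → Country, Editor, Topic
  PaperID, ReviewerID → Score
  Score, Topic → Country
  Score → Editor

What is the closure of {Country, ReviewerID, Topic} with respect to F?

{Country, Editor, ReviewerID, Score, Topic}

Start with {Country, ReviewerID, Topic}.
Country, ReviewerID, Topic → Score applies; add {Score} → now {Country, ReviewerID, Score, Topic}.
Score → Editor applies; add {Editor} → now {Country, Editor, ReviewerID, Score, Topic}.
No further FD applies.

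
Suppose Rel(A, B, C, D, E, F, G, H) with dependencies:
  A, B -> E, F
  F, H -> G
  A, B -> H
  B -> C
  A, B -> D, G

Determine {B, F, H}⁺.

Start with {B, F, H}.
F, H -> G applies; add {G} → now {B, F, G, H}.
B -> C applies; add {C} → now {B, C, F, G, H}.
No further FD applies.

{B, C, F, G, H}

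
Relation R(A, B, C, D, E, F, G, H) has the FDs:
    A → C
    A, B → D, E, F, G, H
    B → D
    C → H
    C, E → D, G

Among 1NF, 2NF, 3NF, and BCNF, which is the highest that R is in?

1NF

Candidate key: {A, B}. Prime attributes: {A, B}.
For A → C we have {A}⁺ = {A, C, H}; {A} is not a superkey, so BCNF fails.
A → C has non-prime {C} on the right and a non-superkey on the left, so 3NF fails.
The proper key subset {A} of {A, B} determines non-prime {C, H}, so the relation is not even in 2NF.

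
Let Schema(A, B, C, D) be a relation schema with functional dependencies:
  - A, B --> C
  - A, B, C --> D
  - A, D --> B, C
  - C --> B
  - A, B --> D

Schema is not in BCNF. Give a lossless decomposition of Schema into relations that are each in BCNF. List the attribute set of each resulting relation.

Candidate keys of the original relation: {A, B}, {A, C}, {A, D}.
Within {A, B, C, D}: {C}⁺ ∩ {A, B, C, D} = {B, C}, not the whole set, so C --> B violates BCNF; decompose into {B, C} and {A, C, D}.
{B, C} is in BCNF.
{A, C, D} is in BCNF.

{A, C, D}; {B, C}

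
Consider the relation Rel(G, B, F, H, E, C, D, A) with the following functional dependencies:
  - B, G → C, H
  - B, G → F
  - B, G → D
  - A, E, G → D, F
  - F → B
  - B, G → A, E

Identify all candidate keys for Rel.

{G} never appears on the right of any FD, so every key must include it.
{B, G} is a candidate key since {B, G}⁺ = {A, B, C, D, E, F, G, H} covers every attribute.
{F, G} is a candidate key since {F, G}⁺ = {A, B, C, D, E, F, G, H} covers every attribute.
{A, E, G} is a candidate key since {A, E, G}⁺ = {A, B, C, D, E, F, G, H} covers every attribute.
These are minimal and exhaustive — every other superkey contains one of them.

{A, E, G}, {B, G}, {F, G}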